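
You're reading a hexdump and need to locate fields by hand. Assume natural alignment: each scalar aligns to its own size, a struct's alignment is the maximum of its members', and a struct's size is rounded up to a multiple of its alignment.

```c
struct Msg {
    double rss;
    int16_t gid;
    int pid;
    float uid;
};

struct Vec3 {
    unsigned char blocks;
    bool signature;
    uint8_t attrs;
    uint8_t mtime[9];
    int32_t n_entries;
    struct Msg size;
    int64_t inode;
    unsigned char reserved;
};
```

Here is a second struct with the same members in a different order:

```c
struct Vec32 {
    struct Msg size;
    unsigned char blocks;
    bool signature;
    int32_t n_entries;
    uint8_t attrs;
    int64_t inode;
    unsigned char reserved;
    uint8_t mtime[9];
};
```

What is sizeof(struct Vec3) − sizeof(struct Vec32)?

-8

Msg: rss at 0 (size 8, align 8) → ends 8; gid at 8 (size 2, align 2) → ends 10; pad 2 to align 4 for pid; pid at 12 (size 4, align 4) → ends 16; uid at 16 (size 4, align 4) → ends 20; tail pad 4 to reach multiple of 8; total 24 bytes, alignment 8
blocks at 0 (size 1, align 1) → ends 1
signature at 1 (size 1, align 1) → ends 2
attrs at 2 (size 1, align 1) → ends 3
mtime at 3 (size 9, align 1) → ends 12
n_entries at 12 (size 4, align 4) → ends 16
size at 16 (size 24, align 8) → ends 40
inode at 40 (size 8, align 8) → ends 48
reserved at 48 (size 1, align 1) → ends 49
tail pad 7 to reach multiple of 8
total 56 bytes, alignment 8
— Vec32 —
size at 0 (size 24, align 8) → ends 24
blocks at 24 (size 1, align 1) → ends 25
signature at 25 (size 1, align 1) → ends 26
pad 2 to align 4 for n_entries
n_entries at 28 (size 4, align 4) → ends 32
attrs at 32 (size 1, align 1) → ends 33
pad 7 to align 8 for inode
inode at 40 (size 8, align 8) → ends 48
reserved at 48 (size 1, align 1) → ends 49
mtime at 49 (size 9, align 1) → ends 58
tail pad 6 to reach multiple of 8
total 64 bytes, alignment 8
56 − 64 = -8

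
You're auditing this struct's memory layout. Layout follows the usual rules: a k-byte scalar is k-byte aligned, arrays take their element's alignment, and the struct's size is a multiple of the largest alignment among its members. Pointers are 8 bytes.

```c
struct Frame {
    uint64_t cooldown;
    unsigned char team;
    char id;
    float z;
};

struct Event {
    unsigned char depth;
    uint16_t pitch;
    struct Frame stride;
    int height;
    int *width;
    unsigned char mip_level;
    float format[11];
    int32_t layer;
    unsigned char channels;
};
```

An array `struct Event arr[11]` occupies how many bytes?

Frame: 0..8  cooldown  (8B, 8-aligned); 8..9  team  (1B, 1-aligned); 9..10  id  (1B, 1-aligned); 10..12  -- padding (2B); 12..16  z  (4B, 4-aligned); sizeof = 16, alignof = 8
0..1  depth  (1B, 1-aligned)
1..2  -- padding (1B)
2..4  pitch  (2B, 2-aligned)
4..8  -- padding (4B)
8..24  stride  (16B, 8-aligned)
24..28  height  (4B, 4-aligned)
28..32  -- padding (4B)
32..40  width  (8B, 8-aligned)
40..41  mip_level  (1B, 1-aligned)
41..44  -- padding (3B)
44..88  format  (44B, 4-aligned)
88..92  layer  (4B, 4-aligned)
92..93  channels  (1B, 1-aligned)
93..96  -- tail padding (3B)
sizeof = 96, alignof = 8
array of 11: 11 × 96 = 1056

1056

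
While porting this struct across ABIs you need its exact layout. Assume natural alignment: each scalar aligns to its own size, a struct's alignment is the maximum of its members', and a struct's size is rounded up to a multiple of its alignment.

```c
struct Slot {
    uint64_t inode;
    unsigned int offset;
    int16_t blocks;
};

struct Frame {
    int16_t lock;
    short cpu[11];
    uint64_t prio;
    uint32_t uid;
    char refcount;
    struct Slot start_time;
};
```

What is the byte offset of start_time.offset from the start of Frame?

48

Slot: 0..8  inode  (8B, 8-aligned); 8..12  offset  (4B, 4-aligned); 12..14  blocks  (2B, 2-aligned); 14..16  -- tail padding (2B); sizeof = 16, alignof = 8
0..2  lock  (2B, 2-aligned)
2..24  cpu  (22B, 2-aligned)
24..32  prio  (8B, 8-aligned)
32..36  uid  (4B, 4-aligned)
36..37  refcount  (1B, 1-aligned)
37..40  -- padding (3B)
40..56  start_time  (16B, 8-aligned)
within Slot: offset at 8
40 + 8 = 48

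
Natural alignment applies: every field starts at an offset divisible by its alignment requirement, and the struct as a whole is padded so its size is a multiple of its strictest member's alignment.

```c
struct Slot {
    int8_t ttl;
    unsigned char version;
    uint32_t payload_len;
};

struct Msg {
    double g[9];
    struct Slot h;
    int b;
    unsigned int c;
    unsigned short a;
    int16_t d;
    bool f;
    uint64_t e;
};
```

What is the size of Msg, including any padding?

104

Slot: ttl at 0 (size 1, align 1) → ends 1; version at 1 (size 1, align 1) → ends 2; pad 2 to align 4 for payload_len; payload_len at 4 (size 4, align 4) → ends 8; total 8 bytes, alignment 4
g at 0 (size 72, align 8) → ends 72
h at 72 (size 8, align 4) → ends 80
b at 80 (size 4, align 4) → ends 84
c at 84 (size 4, align 4) → ends 88
a at 88 (size 2, align 2) → ends 90
d at 90 (size 2, align 2) → ends 92
f at 92 (size 1, align 1) → ends 93
pad 3 to align 8 for e
e at 96 (size 8, align 8) → ends 104
total 104 bytes, alignment 8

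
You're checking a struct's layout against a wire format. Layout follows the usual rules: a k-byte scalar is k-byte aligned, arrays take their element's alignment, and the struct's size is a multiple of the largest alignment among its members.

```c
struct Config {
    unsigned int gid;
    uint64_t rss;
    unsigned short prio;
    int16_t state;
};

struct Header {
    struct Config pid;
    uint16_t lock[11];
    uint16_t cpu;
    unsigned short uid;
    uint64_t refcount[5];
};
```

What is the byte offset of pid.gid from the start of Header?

0

Config: @0: gid [4B, align 4] → 4; +4 pad (align 8); @8: rss [8B, align 8] → 16; @16: prio [2B, align 2] → 18; @18: state [2B, align 2] → 20; +4 tail pad (align 8); size 24, align 8
@0: pid [24B, align 8] → 24
within Config: gid at 0
0 + 0 = 0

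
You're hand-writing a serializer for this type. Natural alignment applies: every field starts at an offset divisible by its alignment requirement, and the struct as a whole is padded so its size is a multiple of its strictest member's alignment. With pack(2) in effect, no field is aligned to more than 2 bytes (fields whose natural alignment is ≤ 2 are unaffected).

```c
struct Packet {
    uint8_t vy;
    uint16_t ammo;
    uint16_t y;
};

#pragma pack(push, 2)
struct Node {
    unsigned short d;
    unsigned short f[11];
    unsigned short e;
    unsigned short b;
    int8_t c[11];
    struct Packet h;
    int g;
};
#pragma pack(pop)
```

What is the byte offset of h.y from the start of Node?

Packet: @0: vy [1B, align 1] → 1; +1 pad (align 2); @2: ammo [2B, align 2] → 4; @4: y [2B, align 2] → 6; size 6, align 2
@0: d [2B, align 2] → 2
@2: f [22B, align 2] → 24
@24: e [2B, align 2] → 26
@26: b [2B, align 2] → 28
@28: c [11B, align 1] → 39
+1 pad (align 2)
@40: h [6B, align 2] → 46
within Packet: y at 4
40 + 4 = 44

44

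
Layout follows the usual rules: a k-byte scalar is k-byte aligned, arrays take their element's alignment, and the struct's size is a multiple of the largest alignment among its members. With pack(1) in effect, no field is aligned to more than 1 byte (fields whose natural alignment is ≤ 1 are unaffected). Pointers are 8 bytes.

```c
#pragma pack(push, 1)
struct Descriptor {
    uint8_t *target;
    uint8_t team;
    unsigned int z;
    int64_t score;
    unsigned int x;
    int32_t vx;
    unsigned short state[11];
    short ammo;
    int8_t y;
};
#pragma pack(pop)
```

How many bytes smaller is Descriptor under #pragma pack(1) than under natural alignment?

10

natural layout:
  @0: target [8B, align 8] → 8
  @8: team [1B, align 1] → 9
  +3 pad (align 4)
  @12: z [4B, align 4] → 16
  @16: score [8B, align 8] → 24
  @24: x [4B, align 4] → 28
  @28: vx [4B, align 4] → 32
  @32: state [22B, align 2] → 54
  @54: ammo [2B, align 2] → 56
  @56: y [1B, align 1] → 57
  +7 tail pad (align 8)
  size 64, align 8
packed(1) layout:
  @0: target [8B, align 1] → 8
  @8: team [1B, align 1] → 9
  @9: z [4B, align 1] → 13
  @13: score [8B, align 1] → 21
  @21: x [4B, align 1] → 25
  @25: vx [4B, align 1] → 29
  @29: state [22B, align 1] → 51
  @51: ammo [2B, align 1] → 53
  @53: y [1B, align 1] → 54
  size 54, align 1
64 − 54 = 10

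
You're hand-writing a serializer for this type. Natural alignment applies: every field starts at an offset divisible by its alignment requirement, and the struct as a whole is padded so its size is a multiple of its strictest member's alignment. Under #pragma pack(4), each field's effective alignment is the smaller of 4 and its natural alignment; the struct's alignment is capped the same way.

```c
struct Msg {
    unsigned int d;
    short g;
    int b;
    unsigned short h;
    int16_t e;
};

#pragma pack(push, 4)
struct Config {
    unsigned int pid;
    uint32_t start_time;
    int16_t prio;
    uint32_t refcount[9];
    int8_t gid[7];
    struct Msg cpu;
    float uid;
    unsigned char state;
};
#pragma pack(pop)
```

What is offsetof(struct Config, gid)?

Msg: d at 0 (size 4, align 4) → ends 4; g at 4 (size 2, align 2) → ends 6; pad 2 to align 4 for b; b at 8 (size 4, align 4) → ends 12; h at 12 (size 2, align 2) → ends 14; e at 14 (size 2, align 2) → ends 16; total 16 bytes, alignment 4
pid at 0 (size 4, align 4) → ends 4
start_time at 4 (size 4, align 4) → ends 8
prio at 8 (size 2, align 2) → ends 10
pad 2 to align 4 for refcount
refcount at 12 (size 36, align 4) → ends 48
gid at 48 (size 7, align 1) → ends 55

48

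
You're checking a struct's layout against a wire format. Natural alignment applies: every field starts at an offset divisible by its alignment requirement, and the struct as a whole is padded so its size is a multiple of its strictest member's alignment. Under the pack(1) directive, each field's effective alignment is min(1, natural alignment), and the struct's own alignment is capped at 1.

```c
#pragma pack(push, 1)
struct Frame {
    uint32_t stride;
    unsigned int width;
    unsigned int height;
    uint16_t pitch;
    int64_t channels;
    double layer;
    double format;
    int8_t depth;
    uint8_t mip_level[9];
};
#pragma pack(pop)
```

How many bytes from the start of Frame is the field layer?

0..4  stride  (4B, 1-aligned)
4..8  width  (4B, 1-aligned)
8..12  height  (4B, 1-aligned)
12..14  pitch  (2B, 1-aligned)
14..22  channels  (8B, 1-aligned)
22..30  layer  (8B, 1-aligned)

22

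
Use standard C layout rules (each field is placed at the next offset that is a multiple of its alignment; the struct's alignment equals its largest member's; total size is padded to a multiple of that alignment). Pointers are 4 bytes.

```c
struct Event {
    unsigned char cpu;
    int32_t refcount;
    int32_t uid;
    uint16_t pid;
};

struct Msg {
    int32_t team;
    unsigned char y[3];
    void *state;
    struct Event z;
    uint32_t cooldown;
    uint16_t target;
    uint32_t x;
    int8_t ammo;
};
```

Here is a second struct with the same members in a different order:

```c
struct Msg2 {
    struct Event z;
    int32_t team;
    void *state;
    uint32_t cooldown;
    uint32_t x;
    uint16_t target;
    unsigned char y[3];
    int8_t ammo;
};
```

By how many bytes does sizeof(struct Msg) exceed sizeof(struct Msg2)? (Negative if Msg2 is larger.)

Event: @0: cpu [1B, align 1] → 1; +3 pad (align 4); @4: refcount [4B, align 4] → 8; @8: uid [4B, align 4] → 12; @12: pid [2B, align 2] → 14; +2 tail pad (align 4); size 16, align 4
@0: team [4B, align 4] → 4
@4: y [3B, align 1] → 7
+1 pad (align 4)
@8: state [4B, align 4] → 12
@12: z [16B, align 4] → 28
@28: cooldown [4B, align 4] → 32
@32: target [2B, align 2] → 34
+2 pad (align 4)
@36: x [4B, align 4] → 40
@40: ammo [1B, align 1] → 41
+3 tail pad (align 4)
size 44, align 4
— Msg2 —
@0: z [16B, align 4] → 16
@16: team [4B, align 4] → 20
@20: state [4B, align 4] → 24
@24: cooldown [4B, align 4] → 28
@28: x [4B, align 4] → 32
@32: target [2B, align 2] → 34
@34: y [3B, align 1] → 37
@37: ammo [1B, align 1] → 38
+2 tail pad (align 4)
size 40, align 4
44 − 40 = 4

4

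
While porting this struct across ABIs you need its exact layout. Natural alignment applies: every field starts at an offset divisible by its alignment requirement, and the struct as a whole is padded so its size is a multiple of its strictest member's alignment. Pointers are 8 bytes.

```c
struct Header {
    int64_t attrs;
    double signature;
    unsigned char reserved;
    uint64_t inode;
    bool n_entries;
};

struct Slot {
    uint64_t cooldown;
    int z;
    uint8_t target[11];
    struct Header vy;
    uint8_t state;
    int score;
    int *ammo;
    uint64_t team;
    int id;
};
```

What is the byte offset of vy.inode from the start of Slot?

48

Header: @0: attrs [8B, align 8] → 8; @8: signature [8B, align 8] → 16; @16: reserved [1B, align 1] → 17; +7 pad (align 8); @24: inode [8B, align 8] → 32; @32: n_entries [1B, align 1] → 33; +7 tail pad (align 8); size 40, align 8
@0: cooldown [8B, align 8] → 8
@8: z [4B, align 4] → 12
@12: target [11B, align 1] → 23
+1 pad (align 8)
@24: vy [40B, align 8] → 64
within Header: inode at 24
24 + 24 = 48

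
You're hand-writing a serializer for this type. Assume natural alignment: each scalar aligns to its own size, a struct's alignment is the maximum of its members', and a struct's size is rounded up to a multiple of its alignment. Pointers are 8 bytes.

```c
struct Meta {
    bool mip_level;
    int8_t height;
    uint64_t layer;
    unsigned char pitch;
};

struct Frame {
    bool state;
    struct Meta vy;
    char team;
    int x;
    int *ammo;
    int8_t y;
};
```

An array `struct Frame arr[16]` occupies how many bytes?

896

Meta: mip_level at 0 (size 1, align 1) → ends 1; height at 1 (size 1, align 1) → ends 2; pad 6 to align 8 for layer; layer at 8 (size 8, align 8) → ends 16; pitch at 16 (size 1, align 1) → ends 17; tail pad 7 to reach multiple of 8; total 24 bytes, alignment 8
state at 0 (size 1, align 1) → ends 1
pad 7 to align 8 for vy
vy at 8 (size 24, align 8) → ends 32
team at 32 (size 1, align 1) → ends 33
pad 3 to align 4 for x
x at 36 (size 4, align 4) → ends 40
ammo at 40 (size 8, align 8) → ends 48
y at 48 (size 1, align 1) → ends 49
tail pad 7 to reach multiple of 8
total 56 bytes, alignment 8
array of 16: 16 × 56 = 896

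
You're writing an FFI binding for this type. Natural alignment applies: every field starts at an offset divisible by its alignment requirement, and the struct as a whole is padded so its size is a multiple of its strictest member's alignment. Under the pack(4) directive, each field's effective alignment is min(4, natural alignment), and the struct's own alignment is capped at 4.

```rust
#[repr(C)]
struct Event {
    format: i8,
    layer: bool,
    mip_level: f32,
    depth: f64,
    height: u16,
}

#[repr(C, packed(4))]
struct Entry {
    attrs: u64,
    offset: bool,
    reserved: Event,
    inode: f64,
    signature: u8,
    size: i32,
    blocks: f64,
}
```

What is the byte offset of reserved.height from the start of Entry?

Event: @0: format [1B, align 1] → 1; @1: layer [1B, align 1] → 2; +2 pad (align 4); @4: mip_level [4B, align 4] → 8; @8: depth [8B, align 8] → 16; @16: height [2B, align 2] → 18; +6 tail pad (align 8); size 24, align 8
@0: attrs [8B, align 4] → 8
@8: offset [1B, align 1] → 9
+3 pad (align 4)
@12: reserved [24B, align 4] → 36
within Event: height at 16
12 + 16 = 28

28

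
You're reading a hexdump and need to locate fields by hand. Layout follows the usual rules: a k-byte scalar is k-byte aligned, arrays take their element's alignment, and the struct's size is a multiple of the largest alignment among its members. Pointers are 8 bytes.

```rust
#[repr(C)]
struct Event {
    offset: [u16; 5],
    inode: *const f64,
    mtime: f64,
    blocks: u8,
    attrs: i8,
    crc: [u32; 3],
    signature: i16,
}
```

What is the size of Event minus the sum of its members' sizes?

14

@0: offset [10B, align 2] → 10
+6 pad (align 8)
@16: inode [8B, align 8] → 24
@24: mtime [8B, align 8] → 32
@32: blocks [1B, align 1] → 33
@33: attrs [1B, align 1] → 34
+2 pad (align 4)
@36: crc [12B, align 4] → 48
@48: signature [2B, align 2] → 50
+6 tail pad (align 8)
size 56, align 8
data bytes 42, size 56 → padding 14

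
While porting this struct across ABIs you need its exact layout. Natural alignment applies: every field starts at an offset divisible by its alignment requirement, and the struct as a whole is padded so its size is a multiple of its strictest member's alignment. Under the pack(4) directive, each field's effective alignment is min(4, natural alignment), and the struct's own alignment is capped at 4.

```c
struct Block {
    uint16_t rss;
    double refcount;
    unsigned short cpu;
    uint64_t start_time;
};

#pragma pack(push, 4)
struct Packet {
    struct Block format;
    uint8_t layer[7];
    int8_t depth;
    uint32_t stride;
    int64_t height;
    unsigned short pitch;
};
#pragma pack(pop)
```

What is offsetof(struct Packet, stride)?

40

Block: 0..2  rss  (2B, 2-aligned); 2..8  -- padding (6B); 8..16  refcount  (8B, 8-aligned); 16..18  cpu  (2B, 2-aligned); 18..24  -- padding (6B); 24..32  start_time  (8B, 8-aligned); sizeof = 32, alignof = 8
0..32  format  (32B, 4-aligned)
32..39  layer  (7B, 1-aligned)
39..40  depth  (1B, 1-aligned)
40..44  stride  (4B, 4-aligned)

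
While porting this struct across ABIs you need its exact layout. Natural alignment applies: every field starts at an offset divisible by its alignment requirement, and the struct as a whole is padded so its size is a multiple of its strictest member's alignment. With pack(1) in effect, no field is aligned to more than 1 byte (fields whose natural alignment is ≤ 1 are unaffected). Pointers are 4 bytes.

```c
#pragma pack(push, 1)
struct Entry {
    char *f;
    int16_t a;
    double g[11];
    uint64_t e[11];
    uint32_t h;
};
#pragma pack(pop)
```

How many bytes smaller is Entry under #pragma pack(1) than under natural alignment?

6

natural layout:
  0..4  f  (4B, 4-aligned)
  4..6  a  (2B, 2-aligned)
  6..8  -- padding (2B)
  8..96  g  (88B, 8-aligned)
  96..184  e  (88B, 8-aligned)
  184..188  h  (4B, 4-aligned)
  188..192  -- tail padding (4B)
  sizeof = 192, alignof = 8
packed(1) layout:
  0..4  f  (4B, 1-aligned)
  4..6  a  (2B, 1-aligned)
  6..94  g  (88B, 1-aligned)
  94..182  e  (88B, 1-aligned)
  182..186  h  (4B, 1-aligned)
  sizeof = 186, alignof = 1
192 − 186 = 6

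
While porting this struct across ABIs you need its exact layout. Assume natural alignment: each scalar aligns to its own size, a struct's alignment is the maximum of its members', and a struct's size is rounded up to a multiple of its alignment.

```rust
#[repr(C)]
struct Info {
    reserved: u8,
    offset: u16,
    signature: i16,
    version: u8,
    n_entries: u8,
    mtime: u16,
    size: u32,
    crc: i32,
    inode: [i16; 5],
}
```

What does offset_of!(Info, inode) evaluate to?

20

reserved at 0 (size 1, align 1) → ends 1
pad 1 to align 2 for offset
offset at 2 (size 2, align 2) → ends 4
signature at 4 (size 2, align 2) → ends 6
version at 6 (size 1, align 1) → ends 7
n_entries at 7 (size 1, align 1) → ends 8
mtime at 8 (size 2, align 2) → ends 10
pad 2 to align 4 for size
size at 12 (size 4, align 4) → ends 16
crc at 16 (size 4, align 4) → ends 20
inode at 20 (size 10, align 2) → ends 30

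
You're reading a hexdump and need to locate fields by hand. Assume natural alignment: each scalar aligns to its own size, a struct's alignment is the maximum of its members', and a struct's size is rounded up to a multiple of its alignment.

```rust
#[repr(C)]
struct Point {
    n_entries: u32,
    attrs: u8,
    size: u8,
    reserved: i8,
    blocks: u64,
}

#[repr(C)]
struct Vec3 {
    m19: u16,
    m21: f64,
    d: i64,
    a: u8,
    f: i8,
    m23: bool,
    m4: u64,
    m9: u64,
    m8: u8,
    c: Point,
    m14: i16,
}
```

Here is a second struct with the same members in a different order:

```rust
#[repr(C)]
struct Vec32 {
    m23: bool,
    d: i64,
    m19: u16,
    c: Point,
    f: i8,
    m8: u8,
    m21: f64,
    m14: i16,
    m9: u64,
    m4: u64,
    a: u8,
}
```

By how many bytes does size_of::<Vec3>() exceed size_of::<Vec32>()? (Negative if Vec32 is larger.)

-8

Point: n_entries at 0 (size 4, align 4) → ends 4; attrs at 4 (size 1, align 1) → ends 5; size at 5 (size 1, align 1) → ends 6; reserved at 6 (size 1, align 1) → ends 7; pad 1 to align 8 for blocks; blocks at 8 (size 8, align 8) → ends 16; total 16 bytes, alignment 8
m19 at 0 (size 2, align 2) → ends 2
pad 6 to align 8 for m21
m21 at 8 (size 8, align 8) → ends 16
d at 16 (size 8, align 8) → ends 24
a at 24 (size 1, align 1) → ends 25
f at 25 (size 1, align 1) → ends 26
m23 at 26 (size 1, align 1) → ends 27
pad 5 to align 8 for m4
m4 at 32 (size 8, align 8) → ends 40
m9 at 40 (size 8, align 8) → ends 48
m8 at 48 (size 1, align 1) → ends 49
pad 7 to align 8 for c
c at 56 (size 16, align 8) → ends 72
m14 at 72 (size 2, align 2) → ends 74
tail pad 6 to reach multiple of 8
total 80 bytes, alignment 8
— Vec32 —
m23 at 0 (size 1, align 1) → ends 1
pad 7 to align 8 for d
d at 8 (size 8, align 8) → ends 16
m19 at 16 (size 2, align 2) → ends 18
pad 6 to align 8 for c
c at 24 (size 16, align 8) → ends 40
f at 40 (size 1, align 1) → ends 41
m8 at 41 (size 1, align 1) → ends 42
pad 6 to align 8 for m21
m21 at 48 (size 8, align 8) → ends 56
m14 at 56 (size 2, align 2) → ends 58
pad 6 to align 8 for m9
m9 at 64 (size 8, align 8) → ends 72
m4 at 72 (size 8, align 8) → ends 80
a at 80 (size 1, align 1) → ends 81
tail pad 7 to reach multiple of 8
total 88 bytes, alignment 8
80 − 88 = -8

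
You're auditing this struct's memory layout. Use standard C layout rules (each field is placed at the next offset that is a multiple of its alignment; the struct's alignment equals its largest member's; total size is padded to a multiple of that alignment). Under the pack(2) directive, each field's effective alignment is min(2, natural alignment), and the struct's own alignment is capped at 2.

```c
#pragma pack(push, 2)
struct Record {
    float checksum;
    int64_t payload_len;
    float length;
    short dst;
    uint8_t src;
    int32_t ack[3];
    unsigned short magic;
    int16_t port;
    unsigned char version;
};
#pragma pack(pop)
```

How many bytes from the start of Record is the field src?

0..4  checksum  (4B, 2-aligned)
4..12  payload_len  (8B, 2-aligned)
12..16  length  (4B, 2-aligned)
16..18  dst  (2B, 2-aligned)
18..19  src  (1B, 1-aligned)

18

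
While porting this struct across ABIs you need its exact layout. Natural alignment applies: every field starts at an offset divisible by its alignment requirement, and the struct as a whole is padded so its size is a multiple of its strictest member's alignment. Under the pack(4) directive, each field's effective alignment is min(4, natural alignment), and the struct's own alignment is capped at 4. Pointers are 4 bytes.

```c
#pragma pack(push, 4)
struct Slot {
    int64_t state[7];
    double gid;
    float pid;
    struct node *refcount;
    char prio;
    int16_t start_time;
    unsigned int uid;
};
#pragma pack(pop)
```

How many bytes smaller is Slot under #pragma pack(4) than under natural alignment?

0

natural layout:
  state at 0 (size 56, align 8) → ends 56
  gid at 56 (size 8, align 8) → ends 64
  pid at 64 (size 4, align 4) → ends 68
  refcount at 68 (size 4, align 4) → ends 72
  prio at 72 (size 1, align 1) → ends 73
  pad 1 to align 2 for start_time
  start_time at 74 (size 2, align 2) → ends 76
  uid at 76 (size 4, align 4) → ends 80
  total 80 bytes, alignment 8
packed(4) layout:
  state at 0 (size 56, align 4) → ends 56
  gid at 56 (size 8, align 4) → ends 64
  pid at 64 (size 4, align 4) → ends 68
  refcount at 68 (size 4, align 4) → ends 72
  prio at 72 (size 1, align 1) → ends 73
  pad 1 to align 2 for start_time
  start_time at 74 (size 2, align 2) → ends 76
  uid at 76 (size 4, align 4) → ends 80
  total 80 bytes, alignment 4
80 − 80 = 0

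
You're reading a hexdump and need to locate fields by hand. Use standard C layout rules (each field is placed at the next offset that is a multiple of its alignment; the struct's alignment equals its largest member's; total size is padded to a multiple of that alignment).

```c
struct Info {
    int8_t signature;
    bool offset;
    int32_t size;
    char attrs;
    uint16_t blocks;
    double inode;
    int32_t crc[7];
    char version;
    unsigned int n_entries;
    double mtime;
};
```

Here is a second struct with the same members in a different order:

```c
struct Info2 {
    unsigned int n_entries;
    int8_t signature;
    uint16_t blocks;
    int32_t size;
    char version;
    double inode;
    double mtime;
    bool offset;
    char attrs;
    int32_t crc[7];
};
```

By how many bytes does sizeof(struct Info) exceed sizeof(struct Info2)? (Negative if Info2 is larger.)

8

@0: signature [1B, align 1] → 1
@1: offset [1B, align 1] → 2
+2 pad (align 4)
@4: size [4B, align 4] → 8
@8: attrs [1B, align 1] → 9
+1 pad (align 2)
@10: blocks [2B, align 2] → 12
+4 pad (align 8)
@16: inode [8B, align 8] → 24
@24: crc [28B, align 4] → 52
@52: version [1B, align 1] → 53
+3 pad (align 4)
@56: n_entries [4B, align 4] → 60
+4 pad (align 8)
@64: mtime [8B, align 8] → 72
size 72, align 8
— Info2 —
@0: n_entries [4B, align 4] → 4
@4: signature [1B, align 1] → 5
+1 pad (align 2)
@6: blocks [2B, align 2] → 8
@8: size [4B, align 4] → 12
@12: version [1B, align 1] → 13
+3 pad (align 8)
@16: inode [8B, align 8] → 24
@24: mtime [8B, align 8] → 32
@32: offset [1B, align 1] → 33
@33: attrs [1B, align 1] → 34
+2 pad (align 4)
@36: crc [28B, align 4] → 64
size 64, align 8
72 − 64 = 8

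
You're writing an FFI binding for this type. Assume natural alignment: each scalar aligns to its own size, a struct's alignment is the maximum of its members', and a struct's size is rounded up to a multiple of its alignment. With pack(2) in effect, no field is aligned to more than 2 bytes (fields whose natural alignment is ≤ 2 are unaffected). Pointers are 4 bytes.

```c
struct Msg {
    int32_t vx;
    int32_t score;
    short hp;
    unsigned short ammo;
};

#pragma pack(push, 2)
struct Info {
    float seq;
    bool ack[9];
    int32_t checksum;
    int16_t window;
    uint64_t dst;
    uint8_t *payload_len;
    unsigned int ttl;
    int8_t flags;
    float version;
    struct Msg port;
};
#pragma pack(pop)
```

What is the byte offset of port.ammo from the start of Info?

52

Msg: 0..4  vx  (4B, 4-aligned); 4..8  score  (4B, 4-aligned); 8..10  hp  (2B, 2-aligned); 10..12  ammo  (2B, 2-aligned); sizeof = 12, alignof = 4
0..4  seq  (4B, 2-aligned)
4..13  ack  (9B, 1-aligned)
13..14  -- padding (1B)
14..18  checksum  (4B, 2-aligned)
18..20  window  (2B, 2-aligned)
20..28  dst  (8B, 2-aligned)
28..32  payload_len  (4B, 2-aligned)
32..36  ttl  (4B, 2-aligned)
36..37  flags  (1B, 1-aligned)
37..38  -- padding (1B)
38..42  version  (4B, 2-aligned)
42..54  port  (12B, 2-aligned)
within Msg: ammo at 10
42 + 10 = 52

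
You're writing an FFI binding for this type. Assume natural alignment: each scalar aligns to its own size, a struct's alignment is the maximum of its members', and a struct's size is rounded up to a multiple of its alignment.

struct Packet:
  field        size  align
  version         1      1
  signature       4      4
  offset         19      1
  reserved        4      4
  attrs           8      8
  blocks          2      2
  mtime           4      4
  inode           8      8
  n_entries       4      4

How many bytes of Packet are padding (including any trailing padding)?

0..1  version  (1B, 1-aligned)
1..4  -- padding (3B)
4..8  signature  (4B, 4-aligned)
8..27  offset  (19B, 1-aligned)
27..28  -- padding (1B)
28..32  reserved  (4B, 4-aligned)
32..40  attrs  (8B, 8-aligned)
40..42  blocks  (2B, 2-aligned)
42..44  -- padding (2B)
44..48  mtime  (4B, 4-aligned)
48..56  inode  (8B, 8-aligned)
56..60  n_entries  (4B, 4-aligned)
60..64  -- tail padding (4B)
sizeof = 64, alignof = 8
data bytes 54, size 64 → padding 10

10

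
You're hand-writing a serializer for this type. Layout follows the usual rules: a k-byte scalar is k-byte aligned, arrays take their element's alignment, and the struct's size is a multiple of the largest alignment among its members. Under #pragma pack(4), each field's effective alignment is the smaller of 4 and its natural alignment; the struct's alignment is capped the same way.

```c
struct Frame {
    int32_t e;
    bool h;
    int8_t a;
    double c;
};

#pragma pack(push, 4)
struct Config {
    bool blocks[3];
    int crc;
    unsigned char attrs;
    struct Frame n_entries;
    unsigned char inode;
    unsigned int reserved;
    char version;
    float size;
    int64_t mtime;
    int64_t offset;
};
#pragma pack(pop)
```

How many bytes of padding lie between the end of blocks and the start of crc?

Frame: @0: e [4B, align 4] → 4; @4: h [1B, align 1] → 5; @5: a [1B, align 1] → 6; +2 pad (align 8); @8: c [8B, align 8] → 16; size 16, align 8
@0: blocks [3B, align 1] → 3
+1 pad (align 4)
@4: crc [4B, align 4] → 8

1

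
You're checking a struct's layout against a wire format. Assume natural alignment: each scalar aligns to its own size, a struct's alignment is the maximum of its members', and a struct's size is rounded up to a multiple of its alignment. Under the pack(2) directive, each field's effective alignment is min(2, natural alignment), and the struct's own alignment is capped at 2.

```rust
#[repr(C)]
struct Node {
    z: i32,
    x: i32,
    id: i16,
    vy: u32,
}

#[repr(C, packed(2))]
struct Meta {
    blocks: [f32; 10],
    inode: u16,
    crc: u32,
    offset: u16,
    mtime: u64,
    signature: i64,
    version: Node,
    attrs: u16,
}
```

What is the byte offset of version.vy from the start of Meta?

Node: 0..4  z  (4B, 4-aligned); 4..8  x  (4B, 4-aligned); 8..10  id  (2B, 2-aligned); 10..12  -- padding (2B); 12..16  vy  (4B, 4-aligned); sizeof = 16, alignof = 4
0..40  blocks  (40B, 2-aligned)
40..42  inode  (2B, 2-aligned)
42..46  crc  (4B, 2-aligned)
46..48  offset  (2B, 2-aligned)
48..56  mtime  (8B, 2-aligned)
56..64  signature  (8B, 2-aligned)
64..80  version  (16B, 2-aligned)
within Node: vy at 12
64 + 12 = 76

76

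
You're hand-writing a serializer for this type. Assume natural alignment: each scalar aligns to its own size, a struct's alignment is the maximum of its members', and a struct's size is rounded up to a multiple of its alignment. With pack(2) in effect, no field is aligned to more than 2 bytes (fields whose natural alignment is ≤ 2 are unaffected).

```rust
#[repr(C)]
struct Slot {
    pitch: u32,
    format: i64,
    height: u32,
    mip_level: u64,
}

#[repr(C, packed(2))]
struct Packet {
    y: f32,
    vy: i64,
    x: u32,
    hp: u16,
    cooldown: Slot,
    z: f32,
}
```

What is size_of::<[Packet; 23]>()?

1242

Slot: 0..4  pitch  (4B, 4-aligned); 4..8  -- padding (4B); 8..16  format  (8B, 8-aligned); 16..20  height  (4B, 4-aligned); 20..24  -- padding (4B); 24..32  mip_level  (8B, 8-aligned); sizeof = 32, alignof = 8
0..4  y  (4B, 2-aligned)
4..12  vy  (8B, 2-aligned)
12..16  x  (4B, 2-aligned)
16..18  hp  (2B, 2-aligned)
18..50  cooldown  (32B, 2-aligned)
50..54  z  (4B, 2-aligned)
sizeof = 54, alignof = 2
array of 23: 23 × 54 = 1242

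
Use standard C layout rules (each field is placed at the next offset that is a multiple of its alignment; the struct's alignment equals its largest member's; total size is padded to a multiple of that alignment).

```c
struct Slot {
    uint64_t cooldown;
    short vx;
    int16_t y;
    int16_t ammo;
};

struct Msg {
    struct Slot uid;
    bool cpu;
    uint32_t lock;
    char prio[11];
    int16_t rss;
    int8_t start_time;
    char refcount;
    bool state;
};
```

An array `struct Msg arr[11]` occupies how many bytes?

Slot: cooldown at 0 (size 8, align 8) → ends 8; vx at 8 (size 2, align 2) → ends 10; y at 10 (size 2, align 2) → ends 12; ammo at 12 (size 2, align 2) → ends 14; tail pad 2 to reach multiple of 8; total 16 bytes, alignment 8
uid at 0 (size 16, align 8) → ends 16
cpu at 16 (size 1, align 1) → ends 17
pad 3 to align 4 for lock
lock at 20 (size 4, align 4) → ends 24
prio at 24 (size 11, align 1) → ends 35
pad 1 to align 2 for rss
rss at 36 (size 2, align 2) → ends 38
start_time at 38 (size 1, align 1) → ends 39
refcount at 39 (size 1, align 1) → ends 40
state at 40 (size 1, align 1) → ends 41
tail pad 7 to reach multiple of 8
total 48 bytes, alignment 8
array of 11: 11 × 48 = 528

528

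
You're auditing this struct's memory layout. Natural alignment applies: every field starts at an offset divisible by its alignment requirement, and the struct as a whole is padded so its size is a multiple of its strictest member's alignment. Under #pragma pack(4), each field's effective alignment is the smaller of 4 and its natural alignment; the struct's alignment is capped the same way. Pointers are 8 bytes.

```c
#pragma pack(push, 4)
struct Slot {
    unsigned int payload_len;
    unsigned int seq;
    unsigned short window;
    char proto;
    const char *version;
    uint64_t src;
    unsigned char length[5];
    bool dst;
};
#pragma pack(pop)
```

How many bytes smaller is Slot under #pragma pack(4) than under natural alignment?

natural layout:
  0..4  payload_len  (4B, 4-aligned)
  4..8  seq  (4B, 4-aligned)
  8..10  window  (2B, 2-aligned)
  10..11  proto  (1B, 1-aligned)
  11..16  -- padding (5B)
  16..24  version  (8B, 8-aligned)
  24..32  src  (8B, 8-aligned)
  32..37  length  (5B, 1-aligned)
  37..38  dst  (1B, 1-aligned)
  38..40  -- tail padding (2B)
  sizeof = 40, alignof = 8
packed(4) layout:
  0..4  payload_len  (4B, 4-aligned)
  4..8  seq  (4B, 4-aligned)
  8..10  window  (2B, 2-aligned)
  10..11  proto  (1B, 1-aligned)
  11..12  -- padding (1B)
  12..20  version  (8B, 4-aligned)
  20..28  src  (8B, 4-aligned)
  28..33  length  (5B, 1-aligned)
  33..34  dst  (1B, 1-aligned)
  34..36  -- tail padding (2B)
  sizeof = 36, alignof = 4
40 − 36 = 4

4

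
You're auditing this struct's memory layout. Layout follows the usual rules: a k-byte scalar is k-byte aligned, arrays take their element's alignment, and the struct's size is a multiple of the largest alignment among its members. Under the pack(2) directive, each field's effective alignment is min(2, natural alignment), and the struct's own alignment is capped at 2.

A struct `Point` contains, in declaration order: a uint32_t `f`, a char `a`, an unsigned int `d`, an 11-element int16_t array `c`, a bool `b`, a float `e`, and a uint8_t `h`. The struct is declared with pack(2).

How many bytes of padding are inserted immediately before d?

1

0..4  f  (4B, 2-aligned)
4..5  a  (1B, 1-aligned)
5..6  -- padding (1B)
6..10  d  (4B, 2-aligned)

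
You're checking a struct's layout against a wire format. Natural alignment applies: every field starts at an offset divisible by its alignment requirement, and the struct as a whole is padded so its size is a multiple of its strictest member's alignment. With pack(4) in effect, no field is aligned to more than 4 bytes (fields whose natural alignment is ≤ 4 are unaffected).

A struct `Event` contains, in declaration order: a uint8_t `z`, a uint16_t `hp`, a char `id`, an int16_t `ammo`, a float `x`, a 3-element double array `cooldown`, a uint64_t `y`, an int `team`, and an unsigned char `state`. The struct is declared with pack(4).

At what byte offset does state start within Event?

48

0..1  z  (1B, 1-aligned)
1..2  -- padding (1B)
2..4  hp  (2B, 2-aligned)
4..5  id  (1B, 1-aligned)
5..6  -- padding (1B)
6..8  ammo  (2B, 2-aligned)
8..12  x  (4B, 4-aligned)
12..36  cooldown  (24B, 4-aligned)
36..44  y  (8B, 4-aligned)
44..48  team  (4B, 4-aligned)
48..49  state  (1B, 1-aligned)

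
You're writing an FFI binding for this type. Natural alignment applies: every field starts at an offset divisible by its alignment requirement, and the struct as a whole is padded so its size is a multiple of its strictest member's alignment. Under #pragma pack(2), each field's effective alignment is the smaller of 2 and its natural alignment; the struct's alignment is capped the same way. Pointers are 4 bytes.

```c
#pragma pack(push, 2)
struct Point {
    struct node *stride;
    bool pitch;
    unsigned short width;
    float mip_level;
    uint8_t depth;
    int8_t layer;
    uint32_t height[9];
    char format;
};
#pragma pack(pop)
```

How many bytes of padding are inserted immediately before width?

1

stride at 0 (size 4, align 2) → ends 4
pitch at 4 (size 1, align 1) → ends 5
pad 1 to align 2 for width
width at 6 (size 2, align 2) → ends 8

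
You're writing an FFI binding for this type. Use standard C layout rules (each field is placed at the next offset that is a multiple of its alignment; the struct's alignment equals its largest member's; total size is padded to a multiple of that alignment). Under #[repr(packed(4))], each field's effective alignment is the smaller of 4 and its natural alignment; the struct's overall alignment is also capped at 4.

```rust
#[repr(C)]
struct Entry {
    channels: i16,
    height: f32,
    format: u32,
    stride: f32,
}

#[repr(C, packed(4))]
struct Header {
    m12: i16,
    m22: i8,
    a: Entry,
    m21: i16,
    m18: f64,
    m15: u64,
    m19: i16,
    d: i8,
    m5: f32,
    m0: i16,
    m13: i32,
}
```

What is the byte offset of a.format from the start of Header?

12

Entry: @0: channels [2B, align 2] → 2; +2 pad (align 4); @4: height [4B, align 4] → 8; @8: format [4B, align 4] → 12; @12: stride [4B, align 4] → 16; size 16, align 4
@0: m12 [2B, align 2] → 2
@2: m22 [1B, align 1] → 3
+1 pad (align 4)
@4: a [16B, align 4] → 20
within Entry: format at 8
4 + 8 = 12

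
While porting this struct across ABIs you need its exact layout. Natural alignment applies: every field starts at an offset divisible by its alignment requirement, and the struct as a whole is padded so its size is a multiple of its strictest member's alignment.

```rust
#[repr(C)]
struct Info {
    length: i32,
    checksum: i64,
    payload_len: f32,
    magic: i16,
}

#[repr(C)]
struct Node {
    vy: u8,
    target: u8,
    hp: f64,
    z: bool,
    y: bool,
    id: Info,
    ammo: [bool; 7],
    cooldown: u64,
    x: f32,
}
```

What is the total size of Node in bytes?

Info: 0..4  length  (4B, 4-aligned); 4..8  -- padding (4B); 8..16  checksum  (8B, 8-aligned); 16..20  payload_len  (4B, 4-aligned); 20..22  magic  (2B, 2-aligned); 22..24  -- tail padding (2B); sizeof = 24, alignof = 8
0..1  vy  (1B, 1-aligned)
1..2  target  (1B, 1-aligned)
2..8  -- padding (6B)
8..16  hp  (8B, 8-aligned)
16..17  z  (1B, 1-aligned)
17..18  y  (1B, 1-aligned)
18..24  -- padding (6B)
24..48  id  (24B, 8-aligned)
48..55  ammo  (7B, 1-aligned)
55..56  -- padding (1B)
56..64  cooldown  (8B, 8-aligned)
64..68  x  (4B, 4-aligned)
68..72  -- tail padding (4B)
sizeof = 72, alignof = 8

72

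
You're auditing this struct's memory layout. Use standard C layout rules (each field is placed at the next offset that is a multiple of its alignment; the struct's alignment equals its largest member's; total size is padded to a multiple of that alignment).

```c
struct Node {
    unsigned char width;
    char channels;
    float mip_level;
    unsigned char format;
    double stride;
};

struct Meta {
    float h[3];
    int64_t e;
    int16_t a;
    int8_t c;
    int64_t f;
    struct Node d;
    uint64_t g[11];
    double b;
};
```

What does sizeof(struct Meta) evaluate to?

Node: 0..1  width  (1B, 1-aligned); 1..2  channels  (1B, 1-aligned); 2..4  -- padding (2B); 4..8  mip_level  (4B, 4-aligned); 8..9  format  (1B, 1-aligned); 9..16  -- padding (7B); 16..24  stride  (8B, 8-aligned); sizeof = 24, alignof = 8
0..12  h  (12B, 4-aligned)
12..16  -- padding (4B)
16..24  e  (8B, 8-aligned)
24..26  a  (2B, 2-aligned)
26..27  c  (1B, 1-aligned)
27..32  -- padding (5B)
32..40  f  (8B, 8-aligned)
40..64  d  (24B, 8-aligned)
64..152  g  (88B, 8-aligned)
152..160  b  (8B, 8-aligned)
sizeof = 160, alignof = 8

160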